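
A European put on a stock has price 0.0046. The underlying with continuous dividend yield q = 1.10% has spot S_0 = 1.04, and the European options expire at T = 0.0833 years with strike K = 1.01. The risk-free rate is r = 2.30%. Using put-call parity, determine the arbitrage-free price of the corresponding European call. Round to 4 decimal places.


Answer: Call price = 0.0356

Derivation:
Put-call parity: C - P = S_0 * exp(-qT) - K * exp(-rT).
S_0 * exp(-qT) = 1.0400 * 0.99908412 = 1.03904748
K * exp(-rT) = 1.0100 * 0.99808593 = 1.00806679
C = P + S*exp(-qT) - K*exp(-rT)
C = 0.0046 + 1.03904748 - 1.00806679 = 0.0356


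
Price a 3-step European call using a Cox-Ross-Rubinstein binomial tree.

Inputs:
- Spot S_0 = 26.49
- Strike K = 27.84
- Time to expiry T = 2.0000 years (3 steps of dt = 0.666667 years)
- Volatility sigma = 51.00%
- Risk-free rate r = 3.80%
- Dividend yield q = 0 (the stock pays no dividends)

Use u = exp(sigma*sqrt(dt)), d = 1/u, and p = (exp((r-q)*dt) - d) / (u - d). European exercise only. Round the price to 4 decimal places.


dt = T/N = 0.666667
u = exp(sigma*sqrt(dt)) = 1.516512; d = 1/u = 0.659408
p = (exp((r-q)*dt) - d) / (u - d) = 0.427310
Discount per step: exp(-r*dt) = 0.974985
Stock lattice S(k, i) with i counting down-moves:
  k=0: S(0,0) = 26.4900
  k=1: S(1,0) = 40.1724; S(1,1) = 17.4677
  k=2: S(2,0) = 60.9220; S(2,1) = 26.4900; S(2,2) = 11.5183
  k=3: S(3,0) = 92.3889; S(3,1) = 40.1724; S(3,2) = 17.4677; S(3,3) = 7.5953
Terminal payoffs V(N, i) = max(S_T - K, 0):
  V(3,0) = 64.548921; V(3,1) = 12.332415; V(3,2) = 0.000000; V(3,3) = 0.000000
Backward induction: V(k, i) = exp(-r*dt) * [p * V(k+1, i) + (1-p) * V(k+1, i+1)].
  V(2,0) = exp(-r*dt) * [p*64.548921 + (1-p)*12.332415] = 33.778388
  V(2,1) = exp(-r*dt) * [p*12.332415 + (1-p)*0.000000] = 5.137938
  V(2,2) = exp(-r*dt) * [p*0.000000 + (1-p)*0.000000] = 0.000000
  V(1,0) = exp(-r*dt) * [p*33.778388 + (1-p)*5.137938] = 16.941612
  V(1,1) = exp(-r*dt) * [p*5.137938 + (1-p)*0.000000] = 2.140571
  V(0,0) = exp(-r*dt) * [p*16.941612 + (1-p)*2.140571] = 8.253442

Answer: Price = V(0,0) = 8.2534


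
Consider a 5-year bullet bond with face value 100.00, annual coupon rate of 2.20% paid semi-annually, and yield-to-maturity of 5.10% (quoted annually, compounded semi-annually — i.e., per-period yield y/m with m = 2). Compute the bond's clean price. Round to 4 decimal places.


Answer: Price = 87.3422

Derivation:
Coupon per period c = face * coupon_rate / m = 1.100000
Periods per year m = 2; per-period yield y/m = 0.025500
Number of cashflows N = 10
Cashflows (t years, CF_t, discount factor 1/(1+y/m)^(m*t), PV):
  t = 0.5000: CF_t = 1.100000, DF = 0.975134, PV = 1.072647
  t = 1.0000: CF_t = 1.100000, DF = 0.950886, PV = 1.045975
  t = 1.5000: CF_t = 1.100000, DF = 0.927242, PV = 1.019966
  t = 2.0000: CF_t = 1.100000, DF = 0.904185, PV = 0.994604
  t = 2.5000: CF_t = 1.100000, DF = 0.881702, PV = 0.969872
  t = 3.0000: CF_t = 1.100000, DF = 0.859777, PV = 0.945755
  t = 3.5000: CF_t = 1.100000, DF = 0.838398, PV = 0.922238
  t = 4.0000: CF_t = 1.100000, DF = 0.817551, PV = 0.899306
  t = 4.5000: CF_t = 1.100000, DF = 0.797222, PV = 0.876944
  t = 5.0000: CF_t = 101.100000, DF = 0.777398, PV = 78.594926
Price P = sum_t PV_t = 87.342232


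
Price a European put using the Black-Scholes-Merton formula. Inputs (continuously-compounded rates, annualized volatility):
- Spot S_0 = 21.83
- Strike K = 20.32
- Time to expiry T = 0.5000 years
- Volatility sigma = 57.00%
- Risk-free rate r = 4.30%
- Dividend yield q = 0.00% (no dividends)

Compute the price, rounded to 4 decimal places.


Answer: Price = 2.4477

Derivation:
d1 = (ln(S/K) + (r - q + 0.5*sigma^2) * T) / (sigma * sqrt(T)) = 0.43271101
d2 = d1 - sigma * sqrt(T) = 0.02966015
exp(-rT) = 0.97872948; exp(-qT) = 1.00000000
P = K * exp(-rT) * N(-d2) - S_0 * exp(-qT) * N(-d1)
N(-d1) = 0.33261236; N(-d2) = 0.48816905
P = 20.3200 * 0.97872948 * 0.48816905 - 21.8300 * 1.00000000 * 0.33261236 = 2.4477


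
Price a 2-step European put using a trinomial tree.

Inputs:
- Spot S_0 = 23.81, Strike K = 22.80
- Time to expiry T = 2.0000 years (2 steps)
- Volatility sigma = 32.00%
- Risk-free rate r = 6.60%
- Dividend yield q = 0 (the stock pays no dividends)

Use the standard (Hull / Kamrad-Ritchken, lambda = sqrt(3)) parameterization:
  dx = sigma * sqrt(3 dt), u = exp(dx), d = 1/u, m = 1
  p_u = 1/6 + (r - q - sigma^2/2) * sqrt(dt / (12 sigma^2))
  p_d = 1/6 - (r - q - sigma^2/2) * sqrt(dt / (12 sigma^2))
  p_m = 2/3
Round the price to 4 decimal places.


dt = T/N = 1.000000; dx = sigma*sqrt(3*dt) = 0.554256
u = exp(dx) = 1.740646; d = 1/u = 0.574499
p_u = 0.180018, p_m = 0.666667, p_d = 0.153315
Discount per step: exp(-r*dt) = 0.936131
Stock lattice S(k, j) with j the centered position index:
  k=0: S(0,+0) = 23.8100
  k=1: S(1,-1) = 13.6788; S(1,+0) = 23.8100; S(1,+1) = 41.4448
  k=2: S(2,-2) = 7.8585; S(2,-1) = 13.6788; S(2,+0) = 23.8100; S(2,+1) = 41.4448; S(2,+2) = 72.1407
Terminal payoffs V(N, j) = max(K - S_T, 0):
  V(2,-2) = 14.941520; V(2,-1) = 9.121170; V(2,+0) = 0.000000; V(2,+1) = 0.000000; V(2,+2) = 0.000000
Backward induction: V(k, j) = exp(-r*dt) * [p_u * V(k+1, j+1) + p_m * V(k+1, j) + p_d * V(k+1, j-1)]
  V(1,-1) = exp(-r*dt) * [p_u*0.000000 + p_m*9.121170 + p_d*14.941520] = 7.836862
  V(1,+0) = exp(-r*dt) * [p_u*0.000000 + p_m*0.000000 + p_d*9.121170] = 1.309101
  V(1,+1) = exp(-r*dt) * [p_u*0.000000 + p_m*0.000000 + p_d*0.000000] = 0.000000
  V(0,+0) = exp(-r*dt) * [p_u*0.000000 + p_m*1.309101 + p_d*7.836862] = 1.941765

Answer: Price = V(0,0) = 1.9418


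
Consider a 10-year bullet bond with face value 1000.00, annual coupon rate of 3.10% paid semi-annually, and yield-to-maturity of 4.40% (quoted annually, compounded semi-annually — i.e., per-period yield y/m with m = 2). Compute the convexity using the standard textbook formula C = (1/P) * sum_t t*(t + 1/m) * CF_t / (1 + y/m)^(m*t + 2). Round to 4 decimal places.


Coupon per period c = face * coupon_rate / m = 15.500000
Periods per year m = 2; per-period yield y/m = 0.022000
Number of cashflows N = 20
Cashflows (t years, CF_t, discount factor 1/(1+y/m)^(m*t), PV):
  t = 0.5000: CF_t = 15.500000, DF = 0.978474, PV = 15.166341
  t = 1.0000: CF_t = 15.500000, DF = 0.957411, PV = 14.839864
  t = 1.5000: CF_t = 15.500000, DF = 0.936801, PV = 14.520414
  t = 2.0000: CF_t = 15.500000, DF = 0.916635, PV = 14.207842
  t = 2.5000: CF_t = 15.500000, DF = 0.896903, PV = 13.901998
  t = 3.0000: CF_t = 15.500000, DF = 0.877596, PV = 13.602738
  t = 3.5000: CF_t = 15.500000, DF = 0.858704, PV = 13.309919
  t = 4.0000: CF_t = 15.500000, DF = 0.840220, PV = 13.023405
  t = 4.5000: CF_t = 15.500000, DF = 0.822133, PV = 12.743057
  t = 5.0000: CF_t = 15.500000, DF = 0.804435, PV = 12.468745
  t = 5.5000: CF_t = 15.500000, DF = 0.787119, PV = 12.200337
  t = 6.0000: CF_t = 15.500000, DF = 0.770175, PV = 11.937708
  t = 6.5000: CF_t = 15.500000, DF = 0.753596, PV = 11.680732
  t = 7.0000: CF_t = 15.500000, DF = 0.737373, PV = 11.429287
  t = 7.5000: CF_t = 15.500000, DF = 0.721500, PV = 11.183256
  t = 8.0000: CF_t = 15.500000, DF = 0.705969, PV = 10.942520
  t = 8.5000: CF_t = 15.500000, DF = 0.690772, PV = 10.706967
  t = 9.0000: CF_t = 15.500000, DF = 0.675902, PV = 10.476484
  t = 9.5000: CF_t = 15.500000, DF = 0.661352, PV = 10.250963
  t = 10.0000: CF_t = 1015.500000, DF = 0.647116, PV = 657.146216
Price P = sum_t PV_t = 895.738794
Convexity numerator sum_t t*(t + 1/m) * CF_t / (1+y/m)^(m*t + 2):
  t = 0.5000: term = 7.260207
  t = 1.0000: term = 21.311763
  t = 1.5000: term = 41.705994
  t = 2.0000: term = 68.013688
  t = 2.5000: term = 99.824396
  t = 3.0000: term = 136.745748
  t = 3.5000: term = 178.402802
  t = 4.0000: term = 224.437408
  t = 4.5000: term = 274.507593
  t = 5.0000: term = 328.286968
  t = 5.5000: term = 385.464150
  t = 6.0000: term = 445.742212
  t = 6.5000: term = 508.838142
  t = 7.0000: term = 574.482322
  t = 7.5000: term = 642.418028
  t = 8.0000: term = 712.400944
  t = 8.5000: term = 784.198691
  t = 9.0000: term = 857.590373
  t = 9.5000: term = 932.366137
  t = 10.0000: term = 66061.665594
Convexity = (1/P) * sum = 73285.663160 / 895.738794 = 81.815886

Answer: Convexity = 81.8159


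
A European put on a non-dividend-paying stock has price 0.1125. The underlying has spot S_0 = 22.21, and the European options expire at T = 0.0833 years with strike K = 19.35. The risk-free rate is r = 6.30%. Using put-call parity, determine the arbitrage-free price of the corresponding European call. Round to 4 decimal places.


Answer: Call price = 3.0738

Derivation:
Put-call parity: C - P = S_0 * exp(-qT) - K * exp(-rT).
S_0 * exp(-qT) = 22.2100 * 1.00000000 = 22.21000000
K * exp(-rT) = 19.3500 * 0.99476585 = 19.24871912
C = P + S*exp(-qT) - K*exp(-rT)
C = 0.1125 + 22.21000000 - 19.24871912 = 3.0738


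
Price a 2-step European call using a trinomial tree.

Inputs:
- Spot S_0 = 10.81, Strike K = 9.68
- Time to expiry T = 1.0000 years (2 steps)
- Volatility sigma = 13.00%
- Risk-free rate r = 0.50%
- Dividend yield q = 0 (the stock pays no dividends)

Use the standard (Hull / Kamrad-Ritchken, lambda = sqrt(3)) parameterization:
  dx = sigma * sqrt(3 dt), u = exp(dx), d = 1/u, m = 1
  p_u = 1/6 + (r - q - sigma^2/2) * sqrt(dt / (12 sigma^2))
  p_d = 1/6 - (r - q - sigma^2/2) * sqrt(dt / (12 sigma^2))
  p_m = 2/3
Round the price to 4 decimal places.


dt = T/N = 0.500000; dx = sigma*sqrt(3*dt) = 0.159217
u = exp(dx) = 1.172592; d = 1/u = 0.852811
p_u = 0.161250, p_m = 0.666667, p_d = 0.172084
Discount per step: exp(-r*dt) = 0.997503
Stock lattice S(k, j) with j the centered position index:
  k=0: S(0,+0) = 10.8100
  k=1: S(1,-1) = 9.2189; S(1,+0) = 10.8100; S(1,+1) = 12.6757
  k=2: S(2,-2) = 7.8620; S(2,-1) = 9.2189; S(2,+0) = 10.8100; S(2,+1) = 12.6757; S(2,+2) = 14.8635
Terminal payoffs V(N, j) = max(S_T - K, 0):
  V(2,-2) = 0.000000; V(2,-1) = 0.000000; V(2,+0) = 1.130000; V(2,+1) = 2.995721; V(2,+2) = 5.183452
Backward induction: V(k, j) = exp(-r*dt) * [p_u * V(k+1, j+1) + p_m * V(k+1, j) + p_d * V(k+1, j-1)]
  V(1,-1) = exp(-r*dt) * [p_u*1.130000 + p_m*0.000000 + p_d*0.000000] = 0.181757
  V(1,+0) = exp(-r*dt) * [p_u*2.995721 + p_m*1.130000 + p_d*0.000000] = 1.233305
  V(1,+1) = exp(-r*dt) * [p_u*5.183452 + p_m*2.995721 + p_d*1.130000] = 3.019872
  V(0,+0) = exp(-r*dt) * [p_u*3.019872 + p_m*1.233305 + p_d*0.181757] = 1.337087

Answer: Price = V(0,0) = 1.3371


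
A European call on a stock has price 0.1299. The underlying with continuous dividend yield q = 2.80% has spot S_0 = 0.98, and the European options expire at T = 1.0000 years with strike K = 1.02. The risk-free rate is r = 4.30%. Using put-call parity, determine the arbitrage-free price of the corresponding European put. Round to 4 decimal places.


Put-call parity: C - P = S_0 * exp(-qT) - K * exp(-rT).
S_0 * exp(-qT) = 0.9800 * 0.97238837 = 0.95294060
K * exp(-rT) = 1.0200 * 0.95791139 = 0.97706962
P = C - S*exp(-qT) + K*exp(-rT)
P = 0.1299 - 0.95294060 + 0.97706962 = 0.1540

Answer: Put price = 0.1540


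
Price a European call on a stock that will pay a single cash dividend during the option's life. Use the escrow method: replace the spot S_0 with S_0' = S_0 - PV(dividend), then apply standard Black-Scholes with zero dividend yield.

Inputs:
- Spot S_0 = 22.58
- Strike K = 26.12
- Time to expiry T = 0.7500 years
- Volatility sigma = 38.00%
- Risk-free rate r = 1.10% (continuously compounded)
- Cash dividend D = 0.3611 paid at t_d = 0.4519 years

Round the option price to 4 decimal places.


Answer: Price = 1.6345

Derivation:
PV(D) = D * exp(-r * t_d) = 0.3611 * 0.99504143 = 0.35930946
S_0' = S_0 - PV(D) = 22.5800 - 0.35930946 = 22.22069054
d1 = (ln(S_0'/K) + (r + sigma^2/2)*T) / (sigma*sqrt(T)) = -0.30167294
d2 = d1 - sigma*sqrt(T) = -0.63076259
exp(-rT) = 0.99178394
N(d1) = 0.38145070; N(d2) = 0.26409788
C = S_0' * N(d1) - K * exp(-rT) * N(d2) = 22.22069054 * 0.38145070 - 26.1200 * 0.99178394 * 0.26409788 = 1.6345


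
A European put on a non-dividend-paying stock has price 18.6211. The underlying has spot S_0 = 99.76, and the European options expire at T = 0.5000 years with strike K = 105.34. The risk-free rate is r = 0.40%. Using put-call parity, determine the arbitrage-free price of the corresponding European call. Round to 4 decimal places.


Put-call parity: C - P = S_0 * exp(-qT) - K * exp(-rT).
S_0 * exp(-qT) = 99.7600 * 1.00000000 = 99.76000000
K * exp(-rT) = 105.3400 * 0.99800200 = 105.12953054
C = P + S*exp(-qT) - K*exp(-rT)
C = 18.6211 + 99.76000000 - 105.12953054 = 13.2516

Answer: Call price = 13.2516


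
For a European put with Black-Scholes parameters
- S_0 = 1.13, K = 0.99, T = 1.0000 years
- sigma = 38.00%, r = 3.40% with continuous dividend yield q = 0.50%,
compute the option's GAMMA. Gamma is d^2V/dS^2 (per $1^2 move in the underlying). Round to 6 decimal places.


Answer: Gamma = 0.765436

Derivation:
d1 = 0.6143893910; d2 = 0.2343893910
phi(d1) = 0.3303258475; exp(-qT) = 0.9950124792; exp(-rT) = 0.9665715046
Gamma = exp(-qT) * phi(d1) / (S * sigma * sqrt(T)) = 0.9950124792 * 0.3303258475 / (1.1300 * 0.3800 * 1.0000000000) = 0.765436


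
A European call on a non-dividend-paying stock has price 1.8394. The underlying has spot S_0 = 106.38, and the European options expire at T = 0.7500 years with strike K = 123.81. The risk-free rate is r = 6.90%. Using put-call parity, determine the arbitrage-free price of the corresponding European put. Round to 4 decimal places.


Put-call parity: C - P = S_0 * exp(-qT) - K * exp(-rT).
S_0 * exp(-qT) = 106.3800 * 1.00000000 = 106.38000000
K * exp(-rT) = 123.8100 * 0.94956623 = 117.56579478
P = C - S*exp(-qT) + K*exp(-rT)
P = 1.8394 - 106.38000000 + 117.56579478 = 13.0252

Answer: Put price = 13.0252


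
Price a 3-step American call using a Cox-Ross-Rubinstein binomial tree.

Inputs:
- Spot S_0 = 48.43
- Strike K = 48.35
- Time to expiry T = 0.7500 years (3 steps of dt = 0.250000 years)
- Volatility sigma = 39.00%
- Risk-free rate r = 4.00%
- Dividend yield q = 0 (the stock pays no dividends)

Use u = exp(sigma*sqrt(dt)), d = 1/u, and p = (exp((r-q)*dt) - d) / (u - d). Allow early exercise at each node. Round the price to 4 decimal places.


Answer: Price = V(0,0) = 7.7042

Derivation:
dt = T/N = 0.250000
u = exp(sigma*sqrt(dt)) = 1.215311; d = 1/u = 0.822835
p = (exp((r-q)*dt) - d) / (u - d) = 0.477011
Discount per step: exp(-r*dt) = 0.990050
Stock lattice S(k, i) with i counting down-moves:
  k=0: S(0,0) = 48.4300
  k=1: S(1,0) = 58.8575; S(1,1) = 39.8499
  k=2: S(2,0) = 71.5302; S(2,1) = 48.4300; S(2,2) = 32.7899
  k=3: S(3,0) = 86.9314; S(3,1) = 58.8575; S(3,2) = 39.8499; S(3,3) = 26.9806
Terminal payoffs V(N, i) = max(S_T - K, 0):
  V(3,0) = 38.581413; V(3,1) = 10.507511; V(3,2) = 0.000000; V(3,3) = 0.000000
Backward induction: V(k, i) = exp(-r*dt) * [p * V(k+1, i) + (1-p) * V(k+1, i+1)]; then take max(V_cont, immediate exercise) for American.
  V(2,0) = exp(-r*dt) * [p*38.581413 + (1-p)*10.507511] = 23.661270; exercise = 23.180180; V(2,0) = max -> 23.661270
  V(2,1) = exp(-r*dt) * [p*10.507511 + (1-p)*0.000000] = 4.962326; exercise = 0.080000; V(2,1) = max -> 4.962326
  V(2,2) = exp(-r*dt) * [p*0.000000 + (1-p)*0.000000] = 0.000000; exercise = 0.000000; V(2,2) = max -> 0.000000
  V(1,0) = exp(-r*dt) * [p*23.661270 + (1-p)*4.962326] = 13.743800; exercise = 10.507511; V(1,0) = max -> 13.743800
  V(1,1) = exp(-r*dt) * [p*4.962326 + (1-p)*0.000000] = 2.343531; exercise = 0.000000; V(1,1) = max -> 2.343531
  V(0,0) = exp(-r*dt) * [p*13.743800 + (1-p)*2.343531] = 7.704156; exercise = 0.080000; V(0,0) = max -> 7.704156


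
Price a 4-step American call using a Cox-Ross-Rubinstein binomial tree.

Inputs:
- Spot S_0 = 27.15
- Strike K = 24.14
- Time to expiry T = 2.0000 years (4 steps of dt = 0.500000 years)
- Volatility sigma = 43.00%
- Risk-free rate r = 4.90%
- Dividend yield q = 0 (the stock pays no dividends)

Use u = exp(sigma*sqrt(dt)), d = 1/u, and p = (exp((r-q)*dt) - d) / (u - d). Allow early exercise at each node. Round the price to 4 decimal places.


Answer: Price = V(0,0) = 8.8807

Derivation:
dt = T/N = 0.500000
u = exp(sigma*sqrt(dt)) = 1.355345; d = 1/u = 0.737820
p = (exp((r-q)*dt) - d) / (u - d) = 0.464731
Discount per step: exp(-r*dt) = 0.975798
Stock lattice S(k, i) with i counting down-moves:
  k=0: S(0,0) = 27.1500
  k=1: S(1,0) = 36.7976; S(1,1) = 20.0318
  k=2: S(2,0) = 49.8735; S(2,1) = 27.1500; S(2,2) = 14.7799
  k=3: S(3,0) = 67.5957; S(3,1) = 36.7976; S(3,2) = 20.0318; S(3,3) = 10.9049
  k=4: S(4,0) = 91.6155; S(4,1) = 49.8735; S(4,2) = 27.1500; S(4,3) = 14.7799; S(4,4) = 8.0458
Terminal payoffs V(N, i) = max(S_T - K, 0):
  V(4,0) = 67.475522; V(4,1) = 25.733454; V(4,2) = 3.010000; V(4,3) = 0.000000; V(4,4) = 0.000000
Backward induction: V(k, i) = exp(-r*dt) * [p * V(k+1, i) + (1-p) * V(k+1, i+1)]; then take max(V_cont, immediate exercise) for American.
  V(3,0) = exp(-r*dt) * [p*67.475522 + (1-p)*25.733454] = 44.039972; exercise = 43.455729; V(3,0) = max -> 44.039972
  V(3,1) = exp(-r*dt) * [p*25.733454 + (1-p)*3.010000] = 13.241856; exercise = 12.657612; V(3,1) = max -> 13.241856
  V(3,2) = exp(-r*dt) * [p*3.010000 + (1-p)*0.000000] = 1.364984; exercise = 0.000000; V(3,2) = max -> 1.364984
  V(3,3) = exp(-r*dt) * [p*0.000000 + (1-p)*0.000000] = 0.000000; exercise = 0.000000; V(3,3) = max -> 0.000000
  V(2,0) = exp(-r*dt) * [p*44.039972 + (1-p)*13.241856] = 26.887802; exercise = 25.733454; V(2,0) = max -> 26.887802
  V(2,1) = exp(-r*dt) * [p*13.241856 + (1-p)*1.364984] = 6.717911; exercise = 3.010000; V(2,1) = max -> 6.717911
  V(2,2) = exp(-r*dt) * [p*1.364984 + (1-p)*0.000000] = 0.618998; exercise = 0.000000; V(2,2) = max -> 0.618998
  V(1,0) = exp(-r*dt) * [p*26.887802 + (1-p)*6.717911] = 15.702029; exercise = 12.657612; V(1,0) = max -> 15.702029
  V(1,1) = exp(-r*dt) * [p*6.717911 + (1-p)*0.618998] = 3.369771; exercise = 0.000000; V(1,1) = max -> 3.369771
  V(0,0) = exp(-r*dt) * [p*15.702029 + (1-p)*3.369771] = 8.880687; exercise = 3.010000; V(0,0) = max -> 8.880687


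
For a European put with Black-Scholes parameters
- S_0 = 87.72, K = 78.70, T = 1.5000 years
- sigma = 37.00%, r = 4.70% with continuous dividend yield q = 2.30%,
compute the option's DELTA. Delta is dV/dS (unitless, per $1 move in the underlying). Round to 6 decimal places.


Answer: Delta = -0.282789

Derivation:
d1 = 0.5454677528; d2 = 0.0923121504
phi(d1) = 0.3437962588; exp(-qT) = 0.9660883397; exp(-rT) = 0.9319277395
N(-d1) = 0.2927159266
Delta = -exp(-qT) * N(-d1) = -0.9660883397 * 0.2927159266 = -0.282789


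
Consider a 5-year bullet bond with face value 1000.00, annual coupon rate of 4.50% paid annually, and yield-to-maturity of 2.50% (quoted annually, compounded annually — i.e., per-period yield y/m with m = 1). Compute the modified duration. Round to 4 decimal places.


Coupon per period c = face * coupon_rate / m = 45.000000
Periods per year m = 1; per-period yield y/m = 0.025000
Number of cashflows N = 5
Cashflows (t years, CF_t, discount factor 1/(1+y/m)^(m*t), PV):
  t = 1.0000: CF_t = 45.000000, DF = 0.975610, PV = 43.902439
  t = 2.0000: CF_t = 45.000000, DF = 0.951814, PV = 42.831648
  t = 3.0000: CF_t = 45.000000, DF = 0.928599, PV = 41.786973
  t = 4.0000: CF_t = 45.000000, DF = 0.905951, PV = 40.767779
  t = 5.0000: CF_t = 1045.000000, DF = 0.883854, PV = 923.627731
Price P = sum_t PV_t = 1092.916570
First compute Macaulay numerator sum_t t * PV_t:
  t * PV_t at t = 1.0000: 43.902439
  t * PV_t at t = 2.0000: 85.663296
  t * PV_t at t = 3.0000: 125.360920
  t * PV_t at t = 4.0000: 163.071116
  t * PV_t at t = 5.0000: 4618.138653
Macaulay duration D = 5036.136424 / 1092.916570 = 4.607979
Modified duration = D / (1 + y/m) = 4.607979 / (1 + 0.025000) = 4.495589

Answer: Modified duration = 4.4956


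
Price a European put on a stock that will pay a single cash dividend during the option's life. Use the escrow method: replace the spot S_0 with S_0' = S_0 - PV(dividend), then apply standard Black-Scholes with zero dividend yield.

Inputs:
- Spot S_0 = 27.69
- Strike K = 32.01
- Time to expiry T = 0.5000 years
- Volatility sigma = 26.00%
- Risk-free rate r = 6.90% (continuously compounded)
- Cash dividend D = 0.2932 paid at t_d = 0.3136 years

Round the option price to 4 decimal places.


Answer: Price = 4.3406

Derivation:
PV(D) = D * exp(-r * t_d) = 0.2932 * 0.97859403 = 0.28692377
S_0' = S_0 - PV(D) = 27.6900 - 0.28692377 = 27.40307623
d1 = (ln(S_0'/K) + (r + sigma^2/2)*T) / (sigma*sqrt(T)) = -0.56564776
d2 = d1 - sigma*sqrt(T) = -0.74949552
exp(-rT) = 0.96608834
N(-d1) = 0.71418337; N(-d2) = 0.77322070
P = K * exp(-rT) * N(-d2) - S_0' * N(-d1) = 32.0100 * 0.96608834 * 0.77322070 - 27.40307623 * 0.71418337 = 4.3406


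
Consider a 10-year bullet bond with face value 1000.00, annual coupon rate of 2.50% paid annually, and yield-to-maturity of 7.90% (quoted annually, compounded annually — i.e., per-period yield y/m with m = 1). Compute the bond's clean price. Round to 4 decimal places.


Answer: Price = 636.0156

Derivation:
Coupon per period c = face * coupon_rate / m = 25.000000
Periods per year m = 1; per-period yield y/m = 0.079000
Number of cashflows N = 10
Cashflows (t years, CF_t, discount factor 1/(1+y/m)^(m*t), PV):
  t = 1.0000: CF_t = 25.000000, DF = 0.926784, PV = 23.169601
  t = 2.0000: CF_t = 25.000000, DF = 0.858929, PV = 21.473217
  t = 3.0000: CF_t = 25.000000, DF = 0.796041, PV = 19.901036
  t = 4.0000: CF_t = 25.000000, DF = 0.737758, PV = 18.443962
  t = 5.0000: CF_t = 25.000000, DF = 0.683743, PV = 17.093570
  t = 6.0000: CF_t = 25.000000, DF = 0.633682, PV = 15.842049
  t = 7.0000: CF_t = 25.000000, DF = 0.587286, PV = 14.682158
  t = 8.0000: CF_t = 25.000000, DF = 0.544288, PV = 13.607190
  t = 9.0000: CF_t = 25.000000, DF = 0.504437, PV = 12.610927
  t = 10.0000: CF_t = 1025.000000, DF = 0.467504, PV = 479.191845
Price P = sum_t PV_t = 636.015556


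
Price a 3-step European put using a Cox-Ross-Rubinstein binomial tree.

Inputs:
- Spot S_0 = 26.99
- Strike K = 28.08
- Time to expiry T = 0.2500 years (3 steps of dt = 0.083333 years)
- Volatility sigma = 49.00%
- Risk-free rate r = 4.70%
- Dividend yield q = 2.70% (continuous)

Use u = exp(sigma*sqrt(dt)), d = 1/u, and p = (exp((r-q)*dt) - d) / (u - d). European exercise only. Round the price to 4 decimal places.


Answer: Price = V(0,0) = 3.3472

Derivation:
dt = T/N = 0.083333
u = exp(sigma*sqrt(dt)) = 1.151944; d = 1/u = 0.868098
p = (exp((r-q)*dt) - d) / (u - d) = 0.470573
Discount per step: exp(-r*dt) = 0.996091
Stock lattice S(k, i) with i counting down-moves:
  k=0: S(0,0) = 26.9900
  k=1: S(1,0) = 31.0910; S(1,1) = 23.4300
  k=2: S(2,0) = 35.8150; S(2,1) = 26.9900; S(2,2) = 20.3395
  k=3: S(3,0) = 41.2569; S(3,1) = 31.0910; S(3,2) = 23.4300; S(3,3) = 17.6567
Terminal payoffs V(N, i) = max(K - S_T, 0):
  V(3,0) = 0.000000; V(3,1) = 0.000000; V(3,2) = 4.650038; V(3,3) = 10.423324
Backward induction: V(k, i) = exp(-r*dt) * [p * V(k+1, i) + (1-p) * V(k+1, i+1)].
  V(2,0) = exp(-r*dt) * [p*0.000000 + (1-p)*0.000000] = 0.000000
  V(2,1) = exp(-r*dt) * [p*0.000000 + (1-p)*4.650038] = 2.452234
  V(2,2) = exp(-r*dt) * [p*4.650038 + (1-p)*10.423324] = 7.676448
  V(1,0) = exp(-r*dt) * [p*0.000000 + (1-p)*2.452234] = 1.293204
  V(1,1) = exp(-r*dt) * [p*2.452234 + (1-p)*7.676448] = 5.197677
  V(0,0) = exp(-r*dt) * [p*1.293204 + (1-p)*5.197677] = 3.347203


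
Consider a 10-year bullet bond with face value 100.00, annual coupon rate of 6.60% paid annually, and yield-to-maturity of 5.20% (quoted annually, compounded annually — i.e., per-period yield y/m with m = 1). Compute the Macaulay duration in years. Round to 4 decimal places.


Coupon per period c = face * coupon_rate / m = 6.600000
Periods per year m = 1; per-period yield y/m = 0.052000
Number of cashflows N = 10
Cashflows (t years, CF_t, discount factor 1/(1+y/m)^(m*t), PV):
  t = 1.0000: CF_t = 6.600000, DF = 0.950570, PV = 6.273764
  t = 2.0000: CF_t = 6.600000, DF = 0.903584, PV = 5.963654
  t = 3.0000: CF_t = 6.600000, DF = 0.858920, PV = 5.668873
  t = 4.0000: CF_t = 6.600000, DF = 0.816464, PV = 5.388662
  t = 5.0000: CF_t = 6.600000, DF = 0.776106, PV = 5.122303
  t = 6.0000: CF_t = 6.600000, DF = 0.737744, PV = 4.869109
  t = 7.0000: CF_t = 6.600000, DF = 0.701277, PV = 4.628431
  t = 8.0000: CF_t = 6.600000, DF = 0.666613, PV = 4.399649
  t = 9.0000: CF_t = 6.600000, DF = 0.633663, PV = 4.182176
  t = 10.0000: CF_t = 106.600000, DF = 0.602341, PV = 64.209577
Price P = sum_t PV_t = 110.706197
Macaulay numerator sum_t t * PV_t:
  t * PV_t at t = 1.0000: 6.273764
  t * PV_t at t = 2.0000: 11.927308
  t * PV_t at t = 3.0000: 17.006619
  t * PV_t at t = 4.0000: 21.554650
  t * PV_t at t = 5.0000: 25.611513
  t * PV_t at t = 6.0000: 29.214654
  t * PV_t at t = 7.0000: 32.399014
  t * PV_t at t = 8.0000: 35.197191
  t * PV_t at t = 9.0000: 37.639582
  t * PV_t at t = 10.0000: 642.095767
Macaulay duration D = (sum_t t * PV_t) / P = 858.920061 / 110.706197 = 7.758554

Answer: Macaulay duration = 7.7586 years


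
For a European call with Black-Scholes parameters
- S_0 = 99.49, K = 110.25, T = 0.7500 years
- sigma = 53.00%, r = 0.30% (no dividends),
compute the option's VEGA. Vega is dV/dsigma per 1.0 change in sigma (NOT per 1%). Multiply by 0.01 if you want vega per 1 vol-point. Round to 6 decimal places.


d1 = 0.0106627276; d2 = -0.4483307364
phi(d1) = 0.3989196024; exp(-qT) = 1.0000000000; exp(-rT) = 0.9977525294
Vega = S * exp(-qT) * phi(d1) * sqrt(T) = 99.4900 * 1.0000000000 * 0.3989196024 * 0.8660254038 = 34.371259

Answer: Vega = 34.371259


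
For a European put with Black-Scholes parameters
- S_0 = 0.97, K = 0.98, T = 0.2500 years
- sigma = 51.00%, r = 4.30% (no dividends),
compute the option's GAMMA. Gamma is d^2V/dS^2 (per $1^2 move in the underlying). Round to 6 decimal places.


d1 = 0.1294352935; d2 = -0.1255647065
phi(d1) = 0.3956143995; exp(-qT) = 1.0000000000; exp(-rT) = 0.9893075748
Gamma = exp(-qT) * phi(d1) / (S * sigma * sqrt(T)) = 1.0000000000 * 0.3956143995 / (0.9700 * 0.5100 * 0.5000000000) = 1.599411

Answer: Gamma = 1.599411


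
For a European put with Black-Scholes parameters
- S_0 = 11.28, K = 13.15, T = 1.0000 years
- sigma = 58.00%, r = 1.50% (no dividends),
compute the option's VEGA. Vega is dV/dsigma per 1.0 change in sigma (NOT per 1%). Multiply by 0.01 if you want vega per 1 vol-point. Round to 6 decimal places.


Answer: Vega = 4.494129

Derivation:
d1 = 0.0513956680; d2 = -0.5286043320
phi(d1) = 0.3984157223; exp(-qT) = 1.0000000000; exp(-rT) = 0.9851119396
Vega = S * exp(-qT) * phi(d1) * sqrt(T) = 11.2800 * 1.0000000000 * 0.3984157223 * 1.0000000000 = 4.494129


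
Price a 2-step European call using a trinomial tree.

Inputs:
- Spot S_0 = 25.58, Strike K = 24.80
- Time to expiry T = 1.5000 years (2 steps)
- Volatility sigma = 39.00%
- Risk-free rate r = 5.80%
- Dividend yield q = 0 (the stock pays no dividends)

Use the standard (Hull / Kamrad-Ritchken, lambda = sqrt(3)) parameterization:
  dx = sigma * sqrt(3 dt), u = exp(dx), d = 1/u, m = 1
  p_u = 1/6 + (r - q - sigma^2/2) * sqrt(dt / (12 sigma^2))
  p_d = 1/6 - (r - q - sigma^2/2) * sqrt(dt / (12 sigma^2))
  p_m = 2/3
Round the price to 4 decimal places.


dt = T/N = 0.750000; dx = sigma*sqrt(3*dt) = 0.585000
u = exp(dx) = 1.794991; d = 1/u = 0.557106
p_u = 0.155096, p_m = 0.666667, p_d = 0.178237
Discount per step: exp(-r*dt) = 0.957433
Stock lattice S(k, j) with j the centered position index:
  k=0: S(0,+0) = 25.5800
  k=1: S(1,-1) = 14.2508; S(1,+0) = 25.5800; S(1,+1) = 45.9159
  k=2: S(2,-2) = 7.9392; S(2,-1) = 14.2508; S(2,+0) = 25.5800; S(2,+1) = 45.9159; S(2,+2) = 82.4186
Terminal payoffs V(N, j) = max(S_T - K, 0):
  V(2,-2) = 0.000000; V(2,-1) = 0.000000; V(2,+0) = 0.780000; V(2,+1) = 21.115869; V(2,+2) = 57.618572
Backward induction: V(k, j) = exp(-r*dt) * [p_u * V(k+1, j+1) + p_m * V(k+1, j) + p_d * V(k+1, j-1)]
  V(1,-1) = exp(-r*dt) * [p_u*0.780000 + p_m*0.000000 + p_d*0.000000] = 0.115825
  V(1,+0) = exp(-r*dt) * [p_u*21.115869 + p_m*0.780000 + p_d*0.000000] = 3.633447
  V(1,+1) = exp(-r*dt) * [p_u*57.618572 + p_m*21.115869 + p_d*0.780000] = 22.167139
  V(0,+0) = exp(-r*dt) * [p_u*22.167139 + p_m*3.633447 + p_d*0.115825] = 5.630642

Answer: Price = V(0,0) = 5.6306


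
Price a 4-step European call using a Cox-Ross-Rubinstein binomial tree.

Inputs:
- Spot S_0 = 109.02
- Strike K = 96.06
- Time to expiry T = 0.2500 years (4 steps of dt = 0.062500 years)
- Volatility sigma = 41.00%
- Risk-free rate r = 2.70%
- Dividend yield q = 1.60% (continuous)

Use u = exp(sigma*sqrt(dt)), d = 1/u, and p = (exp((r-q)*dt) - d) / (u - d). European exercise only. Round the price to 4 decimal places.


Answer: Price = V(0,0) = 16.8824

Derivation:
dt = T/N = 0.062500
u = exp(sigma*sqrt(dt)) = 1.107937; d = 1/u = 0.902578
p = (exp((r-q)*dt) - d) / (u - d) = 0.477746
Discount per step: exp(-r*dt) = 0.998314
Stock lattice S(k, i) with i counting down-moves:
  k=0: S(0,0) = 109.0200
  k=1: S(1,0) = 120.7873; S(1,1) = 98.3991
  k=2: S(2,0) = 133.8248; S(2,1) = 109.0200; S(2,2) = 88.8129
  k=3: S(3,0) = 148.2695; S(3,1) = 120.7873; S(3,2) = 98.3991; S(3,3) = 80.1605
  k=4: S(4,0) = 164.2733; S(4,1) = 133.8248; S(4,2) = 109.0200; S(4,3) = 88.8129; S(4,4) = 72.3512
Terminal payoffs V(N, i) = max(S_T - K, 0):
  V(4,0) = 68.213275; V(4,1) = 37.764783; V(4,2) = 12.960000; V(4,3) = 0.000000; V(4,4) = 0.000000
Backward induction: V(k, i) = exp(-r*dt) * [p * V(k+1, i) + (1-p) * V(k+1, i+1)].
  V(3,0) = exp(-r*dt) * [p*68.213275 + (1-p)*37.764783] = 52.223238
  V(3,1) = exp(-r*dt) * [p*37.764783 + (1-p)*12.960000] = 24.768562
  V(3,2) = exp(-r*dt) * [p*12.960000 + (1-p)*0.000000] = 6.181153
  V(3,3) = exp(-r*dt) * [p*0.000000 + (1-p)*0.000000] = 0.000000
  V(2,0) = exp(-r*dt) * [p*52.223238 + (1-p)*24.768562] = 37.821057
  V(2,1) = exp(-r*dt) * [p*24.768562 + (1-p)*6.181153] = 15.035826
  V(2,2) = exp(-r*dt) * [p*6.181153 + (1-p)*0.000000] = 2.948044
  V(1,0) = exp(-r*dt) * [p*37.821057 + (1-p)*15.035826] = 25.877681
  V(1,1) = exp(-r*dt) * [p*15.035826 + (1-p)*2.948044] = 8.708230
  V(0,0) = exp(-r*dt) * [p*25.877681 + (1-p)*8.708230] = 16.882360


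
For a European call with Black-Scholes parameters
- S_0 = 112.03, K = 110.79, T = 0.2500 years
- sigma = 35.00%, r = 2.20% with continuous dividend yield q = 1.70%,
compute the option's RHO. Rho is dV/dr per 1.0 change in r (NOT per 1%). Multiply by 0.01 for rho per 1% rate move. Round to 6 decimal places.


Answer: Rho = 13.588665

Derivation:
d1 = 0.1582438574; d2 = -0.0167561426
phi(d1) = 0.3939784398; exp(-qT) = 0.9957590185; exp(-rT) = 0.9945150973
N(d2) = 0.4933155790
Rho = K*T*exp(-rT)*N(d2) = 110.7900 * 0.2500 * 0.9945150973 * 0.4933155790 = 13.588665


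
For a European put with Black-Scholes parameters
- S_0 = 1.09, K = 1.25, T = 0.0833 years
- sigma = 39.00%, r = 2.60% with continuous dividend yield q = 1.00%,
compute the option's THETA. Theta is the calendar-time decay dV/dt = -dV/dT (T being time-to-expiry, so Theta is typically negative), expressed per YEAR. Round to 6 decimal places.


d1 = -1.1486957177; d2 = -1.2612565012
phi(d1) = 0.2062452140; exp(-qT) = 0.9991673468; exp(-rT) = 0.9978365437
Theta = -S*exp(-qT)*phi(d1)*sigma/(2*sqrt(T)) + r*K*exp(-rT)*N(-d2) - q*S*exp(-qT)*N(-d1)
N(-d1) = 0.8746592639; N(-d2) = 0.8963917761; sqrt(T) = 0.2886173938
Term 1 = -1.0900 * 0.9991673468 * 0.2062452140 * 0.3900 / (2 * 0.2886173938) = -0.1517611891
Term 2 = 0.0260 * 1.2500 * 0.9978365437 * 0.8963917761 = 0.0290697053
Term 3 = -0.0100 * 1.0900 * 0.9991673468 * 0.8746592639 = -0.0095258476
Theta = -0.1517611891 + (0.0290697053) + (-0.0095258476) = -0.132217

Answer: Theta = -0.132217


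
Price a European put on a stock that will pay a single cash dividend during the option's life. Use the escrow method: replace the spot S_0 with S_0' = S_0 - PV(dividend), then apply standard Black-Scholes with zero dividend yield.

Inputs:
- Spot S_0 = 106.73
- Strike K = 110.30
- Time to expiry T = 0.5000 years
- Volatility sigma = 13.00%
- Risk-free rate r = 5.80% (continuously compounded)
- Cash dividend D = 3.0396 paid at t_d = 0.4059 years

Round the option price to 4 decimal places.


PV(D) = D * exp(-r * t_d) = 3.0396 * 0.97673276 = 2.96887688
S_0' = S_0 - PV(D) = 106.7300 - 2.96887688 = 103.76112312
d1 = (ln(S_0'/K) + (r + sigma^2/2)*T) / (sigma*sqrt(T)) = -0.30337668
d2 = d1 - sigma*sqrt(T) = -0.39530056
exp(-rT) = 0.97141646
N(-d1) = 0.61919859; N(-d2) = 0.65368946
P = K * exp(-rT) * N(-d2) - S_0' * N(-d1) = 110.3000 * 0.97141646 * 0.65368946 - 103.76112312 * 0.61919859 = 5.7923

Answer: Price = 5.7923


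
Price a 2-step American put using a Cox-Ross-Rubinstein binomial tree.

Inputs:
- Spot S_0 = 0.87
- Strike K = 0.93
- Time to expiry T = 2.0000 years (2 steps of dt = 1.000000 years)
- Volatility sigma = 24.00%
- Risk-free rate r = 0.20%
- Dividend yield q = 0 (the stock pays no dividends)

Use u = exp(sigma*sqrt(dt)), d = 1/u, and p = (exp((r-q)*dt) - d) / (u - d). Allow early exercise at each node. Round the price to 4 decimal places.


dt = T/N = 1.000000
u = exp(sigma*sqrt(dt)) = 1.271249; d = 1/u = 0.786628
p = (exp((r-q)*dt) - d) / (u - d) = 0.444417
Discount per step: exp(-r*dt) = 0.998002
Stock lattice S(k, i) with i counting down-moves:
  k=0: S(0,0) = 0.8700
  k=1: S(1,0) = 1.1060; S(1,1) = 0.6844
  k=2: S(2,0) = 1.4060; S(2,1) = 0.8700; S(2,2) = 0.5383
Terminal payoffs V(N, i) = max(K - S_T, 0):
  V(2,0) = 0.000000; V(2,1) = 0.060000; V(2,2) = 0.391658
Backward induction: V(k, i) = exp(-r*dt) * [p * V(k+1, i) + (1-p) * V(k+1, i+1)]; then take max(V_cont, immediate exercise) for American.
  V(1,0) = exp(-r*dt) * [p*0.000000 + (1-p)*0.060000] = 0.033268; exercise = 0.000000; V(1,0) = max -> 0.033268
  V(1,1) = exp(-r*dt) * [p*0.060000 + (1-p)*0.391658] = 0.243776; exercise = 0.245634; V(1,1) = max -> 0.245634
  V(0,0) = exp(-r*dt) * [p*0.033268 + (1-p)*0.245634] = 0.150953; exercise = 0.060000; V(0,0) = max -> 0.150953

Answer: Price = V(0,0) = 0.1510


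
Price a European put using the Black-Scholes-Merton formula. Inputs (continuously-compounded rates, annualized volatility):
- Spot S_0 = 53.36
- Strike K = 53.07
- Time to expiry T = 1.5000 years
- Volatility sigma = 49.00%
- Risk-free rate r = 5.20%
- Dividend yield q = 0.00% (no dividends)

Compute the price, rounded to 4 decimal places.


Answer: Price = 10.0592

Derivation:
d1 = (ln(S/K) + (r - q + 0.5*sigma^2) * T) / (sigma * sqrt(T)) = 0.43911620
d2 = d1 - sigma * sqrt(T) = -0.16100879
exp(-rT) = 0.92496443; exp(-qT) = 1.00000000
P = K * exp(-rT) * N(-d2) - S_0 * exp(-qT) * N(-d1)
N(-d1) = 0.33028867; N(-d2) = 0.56395676
P = 53.0700 * 0.92496443 * 0.56395676 - 53.3600 * 1.00000000 * 0.33028867 = 10.0592


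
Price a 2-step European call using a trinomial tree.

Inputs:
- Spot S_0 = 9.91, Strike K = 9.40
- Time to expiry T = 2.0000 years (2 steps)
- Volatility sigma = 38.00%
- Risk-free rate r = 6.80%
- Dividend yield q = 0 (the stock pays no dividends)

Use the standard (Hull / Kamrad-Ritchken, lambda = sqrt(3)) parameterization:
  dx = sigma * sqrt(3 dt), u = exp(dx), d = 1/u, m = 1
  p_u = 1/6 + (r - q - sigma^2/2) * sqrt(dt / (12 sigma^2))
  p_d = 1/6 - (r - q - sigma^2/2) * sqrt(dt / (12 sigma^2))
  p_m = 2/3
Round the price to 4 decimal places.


Answer: Price = V(0,0) = 2.7183

Derivation:
dt = T/N = 1.000000; dx = sigma*sqrt(3*dt) = 0.658179
u = exp(dx) = 1.931273; d = 1/u = 0.517793
p_u = 0.163476, p_m = 0.666667, p_d = 0.169857
Discount per step: exp(-r*dt) = 0.934260
Stock lattice S(k, j) with j the centered position index:
  k=0: S(0,+0) = 9.9100
  k=1: S(1,-1) = 5.1313; S(1,+0) = 9.9100; S(1,+1) = 19.1389
  k=2: S(2,-2) = 2.6570; S(2,-1) = 5.1313; S(2,+0) = 9.9100; S(2,+1) = 19.1389; S(2,+2) = 36.9625
Terminal payoffs V(N, j) = max(S_T - K, 0):
  V(2,-2) = 0.000000; V(2,-1) = 0.000000; V(2,+0) = 0.510000; V(2,+1) = 9.738914; V(2,+2) = 27.562466
Backward induction: V(k, j) = exp(-r*dt) * [p_u * V(k+1, j+1) + p_m * V(k+1, j) + p_d * V(k+1, j-1)]
  V(1,-1) = exp(-r*dt) * [p_u*0.510000 + p_m*0.000000 + p_d*0.000000] = 0.077892
  V(1,+0) = exp(-r*dt) * [p_u*9.738914 + p_m*0.510000 + p_d*0.000000] = 1.805065
  V(1,+1) = exp(-r*dt) * [p_u*27.562466 + p_m*9.738914 + p_d*0.510000] = 10.356314
  V(0,+0) = exp(-r*dt) * [p_u*10.356314 + p_m*1.805065 + p_d*0.077892] = 2.718340


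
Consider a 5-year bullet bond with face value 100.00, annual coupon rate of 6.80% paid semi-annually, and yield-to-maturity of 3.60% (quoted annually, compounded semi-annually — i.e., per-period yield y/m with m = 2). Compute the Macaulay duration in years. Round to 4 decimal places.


Answer: Macaulay duration = 4.3738 years

Derivation:
Coupon per period c = face * coupon_rate / m = 3.400000
Periods per year m = 2; per-period yield y/m = 0.018000
Number of cashflows N = 10
Cashflows (t years, CF_t, discount factor 1/(1+y/m)^(m*t), PV):
  t = 0.5000: CF_t = 3.400000, DF = 0.982318, PV = 3.339882
  t = 1.0000: CF_t = 3.400000, DF = 0.964949, PV = 3.280827
  t = 1.5000: CF_t = 3.400000, DF = 0.947887, PV = 3.222817
  t = 2.0000: CF_t = 3.400000, DF = 0.931127, PV = 3.165832
  t = 2.5000: CF_t = 3.400000, DF = 0.914663, PV = 3.109854
  t = 3.0000: CF_t = 3.400000, DF = 0.898490, PV = 3.054867
  t = 3.5000: CF_t = 3.400000, DF = 0.882603, PV = 3.000851
  t = 4.0000: CF_t = 3.400000, DF = 0.866997, PV = 2.947791
  t = 4.5000: CF_t = 3.400000, DF = 0.851667, PV = 2.895669
  t = 5.0000: CF_t = 103.400000, DF = 0.836608, PV = 86.505308
Price P = sum_t PV_t = 114.523698
Macaulay numerator sum_t t * PV_t:
  t * PV_t at t = 0.5000: 1.669941
  t * PV_t at t = 1.0000: 3.280827
  t * PV_t at t = 1.5000: 4.834225
  t * PV_t at t = 2.0000: 6.331663
  t * PV_t at t = 2.5000: 7.774635
  t * PV_t at t = 3.0000: 9.164600
  t * PV_t at t = 3.5000: 10.502979
  t * PV_t at t = 4.0000: 11.791164
  t * PV_t at t = 4.5000: 13.030510
  t * PV_t at t = 5.0000: 432.526542
Macaulay duration D = (sum_t t * PV_t) / P = 500.907087 / 114.523698 = 4.373829


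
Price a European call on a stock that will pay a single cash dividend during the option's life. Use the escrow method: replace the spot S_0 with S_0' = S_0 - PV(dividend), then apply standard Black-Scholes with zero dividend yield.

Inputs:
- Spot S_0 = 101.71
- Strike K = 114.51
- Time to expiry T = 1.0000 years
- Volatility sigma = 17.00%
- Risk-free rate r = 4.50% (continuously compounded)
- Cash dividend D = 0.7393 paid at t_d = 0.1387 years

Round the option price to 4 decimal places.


PV(D) = D * exp(-r * t_d) = 0.7393 * 0.99377794 = 0.73470003
S_0' = S_0 - PV(D) = 101.7100 - 0.73470003 = 100.97529997
d1 = (ln(S_0'/K) + (r + sigma^2/2)*T) / (sigma*sqrt(T)) = -0.39021308
d2 = d1 - sigma*sqrt(T) = -0.56021308
exp(-rT) = 0.95599748
N(d1) = 0.34818950; N(d2) = 0.28766705
C = S_0' * N(d1) - K * exp(-rT) * N(d2) = 100.97529997 * 0.34818950 - 114.5100 * 0.95599748 * 0.28766705 = 3.6673

Answer: Price = 3.6673


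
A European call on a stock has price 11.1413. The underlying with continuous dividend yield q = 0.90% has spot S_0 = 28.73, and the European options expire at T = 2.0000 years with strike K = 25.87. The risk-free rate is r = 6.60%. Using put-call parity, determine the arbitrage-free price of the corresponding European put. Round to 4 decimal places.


Put-call parity: C - P = S_0 * exp(-qT) - K * exp(-rT).
S_0 * exp(-qT) = 28.7300 * 0.98216103 = 28.21748646
K * exp(-rT) = 25.8700 * 0.87634100 = 22.67094154
P = C - S*exp(-qT) + K*exp(-rT)
P = 11.1413 - 28.21748646 + 22.67094154 = 5.5948

Answer: Put price = 5.5948


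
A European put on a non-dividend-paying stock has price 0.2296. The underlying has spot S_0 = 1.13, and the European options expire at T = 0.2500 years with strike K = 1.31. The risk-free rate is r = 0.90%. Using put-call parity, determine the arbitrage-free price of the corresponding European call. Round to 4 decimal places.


Answer: Call price = 0.0525

Derivation:
Put-call parity: C - P = S_0 * exp(-qT) - K * exp(-rT).
S_0 * exp(-qT) = 1.1300 * 1.00000000 = 1.13000000
K * exp(-rT) = 1.3100 * 0.99775253 = 1.30705581
C = P + S*exp(-qT) - K*exp(-rT)
C = 0.2296 + 1.13000000 - 1.30705581 = 0.0525


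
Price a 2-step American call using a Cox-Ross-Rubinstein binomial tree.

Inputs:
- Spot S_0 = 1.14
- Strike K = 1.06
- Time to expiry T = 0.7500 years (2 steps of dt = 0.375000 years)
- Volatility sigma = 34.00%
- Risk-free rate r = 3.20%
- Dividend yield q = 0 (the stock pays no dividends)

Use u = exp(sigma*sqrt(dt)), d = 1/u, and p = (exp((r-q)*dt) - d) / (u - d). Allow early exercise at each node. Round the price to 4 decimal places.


dt = T/N = 0.375000
u = exp(sigma*sqrt(dt)) = 1.231468; d = 1/u = 0.812039
p = (exp((r-q)*dt) - d) / (u - d) = 0.476918
Discount per step: exp(-r*dt) = 0.988072
Stock lattice S(k, i) with i counting down-moves:
  k=0: S(0,0) = 1.1400
  k=1: S(1,0) = 1.4039; S(1,1) = 0.9257
  k=2: S(2,0) = 1.7288; S(2,1) = 1.1400; S(2,2) = 0.7517
Terminal payoffs V(N, i) = max(S_T - K, 0):
  V(2,0) = 0.668824; V(2,1) = 0.080000; V(2,2) = 0.000000
Backward induction: V(k, i) = exp(-r*dt) * [p * V(k+1, i) + (1-p) * V(k+1, i+1)]; then take max(V_cont, immediate exercise) for American.
  V(1,0) = exp(-r*dt) * [p*0.668824 + (1-p)*0.080000] = 0.356517; exercise = 0.343873; V(1,0) = max -> 0.356517
  V(1,1) = exp(-r*dt) * [p*0.080000 + (1-p)*0.000000] = 0.037698; exercise = 0.000000; V(1,1) = max -> 0.037698
  V(0,0) = exp(-r*dt) * [p*0.356517 + (1-p)*0.037698] = 0.187485; exercise = 0.080000; V(0,0) = max -> 0.187485

Answer: Price = V(0,0) = 0.1875
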